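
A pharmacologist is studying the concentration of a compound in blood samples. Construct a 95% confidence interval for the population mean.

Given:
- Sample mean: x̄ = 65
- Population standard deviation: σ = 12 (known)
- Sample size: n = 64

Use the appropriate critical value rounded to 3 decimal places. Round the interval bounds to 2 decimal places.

The population standard deviation σ is known, so use a z-interval (standard normal critical value).

For 95% confidence, z* = 1.96 (from standard normal table)

Standard error: SE = σ/√n = 12/√64 = 1.500000

Margin of error: E = z* × SE = 1.96 × 1.500000 = 2.9400

Z-interval: x̄ ± E = 65 ± 2.9400 = (62.0600, 67.9400)

Rounded to 2 decimal places:

(62.06, 67.94)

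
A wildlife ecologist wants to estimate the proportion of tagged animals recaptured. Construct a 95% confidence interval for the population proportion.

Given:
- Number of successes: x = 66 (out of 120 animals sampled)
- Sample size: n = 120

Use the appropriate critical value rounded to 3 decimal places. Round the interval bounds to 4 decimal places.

Sample proportion: p̂ = 66/120 = 0.550000

Check conditions for normal approximation:
  np̂ = 66 ≥ 10 ✓
  n(1-p̂) = 54 ≥ 10 ✓

The sample is large enough, so use a z-interval (normal approximation) for the proportion.

For 95% confidence, z* = 1.96 (from standard normal table)

Standard error: SE = √(p̂(1-p̂)/n) = √(0.550000×0.450000/120) = 0.04541476

Margin of error: E = z* × SE = 1.96 × 0.04541476 = 0.089013

Z-interval: p̂ ± E = 0.550000 ± 0.089013 = (0.460987, 0.639013)

Rounded to 4 decimal places:

(0.4610, 0.6390)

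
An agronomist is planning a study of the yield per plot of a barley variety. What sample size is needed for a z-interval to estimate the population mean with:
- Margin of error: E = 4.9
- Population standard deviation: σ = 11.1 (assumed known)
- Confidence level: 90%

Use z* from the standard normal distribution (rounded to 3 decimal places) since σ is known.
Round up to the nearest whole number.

Using z* since population σ is known (z-interval formula).

For 90% confidence, z* = 1.645 (from standard normal table)

Sample size formula for z-interval: n = (z*σ/E)²

n = (1.645 × 11.1 / 4.9)²
  = (3.726429)²
  = 13.8863

Round up to the nearest whole number: n = 14

14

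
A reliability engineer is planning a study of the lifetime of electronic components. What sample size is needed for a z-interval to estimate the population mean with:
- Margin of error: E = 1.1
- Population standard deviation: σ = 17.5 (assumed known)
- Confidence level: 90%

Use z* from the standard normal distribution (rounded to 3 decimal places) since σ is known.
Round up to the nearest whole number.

Using z* since population σ is known (z-interval formula).

For 90% confidence, z* = 1.645 (from standard normal table)

Sample size formula for z-interval: n = (z*σ/E)²

n = (1.645 × 17.5 / 1.1)²
  = (26.170455)²
  = 684.8927

Round up to the nearest whole number: n = 685

685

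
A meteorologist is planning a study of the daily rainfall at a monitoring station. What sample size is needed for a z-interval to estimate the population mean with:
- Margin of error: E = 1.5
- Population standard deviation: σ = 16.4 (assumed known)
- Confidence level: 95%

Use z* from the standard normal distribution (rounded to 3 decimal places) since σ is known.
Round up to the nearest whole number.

Using z* since population σ is known (z-interval formula).

For 95% confidence, z* = 1.96 (from standard normal table)

Sample size formula for z-interval: n = (z*σ/E)²

n = (1.96 × 16.4 / 1.5)²
  = (21.429333)²
  = 459.2163

Round up to the nearest whole number: n = 460

460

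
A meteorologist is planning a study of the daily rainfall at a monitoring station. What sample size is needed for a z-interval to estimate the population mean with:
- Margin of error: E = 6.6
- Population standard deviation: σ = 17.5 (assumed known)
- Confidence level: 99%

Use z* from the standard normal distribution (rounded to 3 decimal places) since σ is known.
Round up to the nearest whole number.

Using z* since population σ is known (z-interval formula).

For 99% confidence, z* = 2.576 (from standard normal table)

Sample size formula for z-interval: n = (z*σ/E)²

n = (2.576 × 17.5 / 6.6)²
  = (6.830303)²
  = 46.6530

Round up to the nearest whole number: n = 47

47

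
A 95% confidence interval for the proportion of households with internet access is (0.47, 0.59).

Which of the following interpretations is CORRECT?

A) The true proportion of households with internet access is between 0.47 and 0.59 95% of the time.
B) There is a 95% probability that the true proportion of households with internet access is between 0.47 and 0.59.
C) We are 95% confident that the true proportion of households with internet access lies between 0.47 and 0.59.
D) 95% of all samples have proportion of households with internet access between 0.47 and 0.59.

A confidence interval represents our confidence in the procedure, not a probability statement about the parameter.

Key concept: If we repeated this sampling process many times and computed a 95% CI each time, about 95% of those intervals would contain the true population parameter.

For this specific interval (0.47, 0.59):
- Midpoint (point estimate): 0.53
- Margin of error: 0.06

The correct interpretation is the one stating confidence that the true parameter lies in the interval — option C.

C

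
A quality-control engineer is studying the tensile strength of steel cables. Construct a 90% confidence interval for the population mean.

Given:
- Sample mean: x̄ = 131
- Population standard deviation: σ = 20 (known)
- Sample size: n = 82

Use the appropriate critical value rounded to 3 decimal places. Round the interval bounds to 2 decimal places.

The population standard deviation σ is known, so use a z-interval (standard normal critical value).

For 90% confidence, z* = 1.645 (from standard normal table)

Standard error: SE = σ/√n = 20/√82 = 2.208631

Margin of error: E = z* × SE = 1.645 × 2.208631 = 3.6332

Z-interval: x̄ ± E = 131 ± 3.6332 = (127.3668, 134.6332)

Rounded to 2 decimal places:

(127.37, 134.63)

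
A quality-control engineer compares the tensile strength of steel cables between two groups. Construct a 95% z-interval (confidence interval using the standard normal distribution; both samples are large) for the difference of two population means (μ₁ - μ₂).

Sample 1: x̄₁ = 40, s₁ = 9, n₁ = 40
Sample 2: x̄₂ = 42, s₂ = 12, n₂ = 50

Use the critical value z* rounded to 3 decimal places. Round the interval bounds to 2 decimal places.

Both samples are large (n₁ = 40 ≥ 30, n₂ = 50 ≥ 30), so a z-interval for the difference of means applies.

Point estimate: x̄₁ - x̄₂ = 40 - 42 = -2

Standard error: SE = √(s₁²/n₁ + s₂²/n₂)
= √(9²/40 + 12²/50)
= √(2.025000 + 2.880000)
= 2.214723

For 95% confidence, z* = 1.96 (from standard normal table)
Margin of error: E = z* × SE = 1.96 × 2.214723 = 4.3409

Z-interval: (x̄₁ - x̄₂) ± E = -2 ± 4.3409 = (-6.3409, 2.3409)

Rounded to 2 decimal places:

(-6.34, 2.34)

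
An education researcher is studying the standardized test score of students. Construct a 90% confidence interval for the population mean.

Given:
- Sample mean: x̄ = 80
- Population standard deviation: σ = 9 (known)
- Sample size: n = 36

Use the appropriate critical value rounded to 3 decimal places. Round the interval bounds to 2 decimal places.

The population standard deviation σ is known, so use a z-interval (standard normal critical value).

For 90% confidence, z* = 1.645 (from standard normal table)

Standard error: SE = σ/√n = 9/√36 = 1.500000

Margin of error: E = z* × SE = 1.645 × 1.500000 = 2.4675

Z-interval: x̄ ± E = 80 ± 2.4675 = (77.5325, 82.4675)

Rounded to 2 decimal places:

(77.53, 82.47)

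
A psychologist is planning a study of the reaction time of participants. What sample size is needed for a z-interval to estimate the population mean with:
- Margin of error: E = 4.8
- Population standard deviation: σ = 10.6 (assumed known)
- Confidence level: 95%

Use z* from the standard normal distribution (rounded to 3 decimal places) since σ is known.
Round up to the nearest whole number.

Using z* since population σ is known (z-interval formula).

For 95% confidence, z* = 1.96 (from standard normal table)

Sample size formula for z-interval: n = (z*σ/E)²

n = (1.96 × 10.6 / 4.8)²
  = (4.328333)²
  = 18.7345

Round up to the nearest whole number: n = 19

19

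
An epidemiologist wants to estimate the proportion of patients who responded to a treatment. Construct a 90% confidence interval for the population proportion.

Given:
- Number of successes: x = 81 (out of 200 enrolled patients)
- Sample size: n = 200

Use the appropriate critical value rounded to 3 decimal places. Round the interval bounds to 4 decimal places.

Sample proportion: p̂ = 81/200 = 0.405000

Check conditions for normal approximation:
  np̂ = 81 ≥ 10 ✓
  n(1-p̂) = 119 ≥ 10 ✓

The sample is large enough, so use a z-interval (normal approximation) for the proportion.

For 90% confidence, z* = 1.645 (from standard normal table)

Standard error: SE = √(p̂(1-p̂)/n) = √(0.405000×0.595000/200) = 0.03471131

Margin of error: E = z* × SE = 1.645 × 0.03471131 = 0.057100

Z-interval: p̂ ± E = 0.405000 ± 0.057100 = (0.347900, 0.462100)

Rounded to 4 decimal places:

(0.3479, 0.4621)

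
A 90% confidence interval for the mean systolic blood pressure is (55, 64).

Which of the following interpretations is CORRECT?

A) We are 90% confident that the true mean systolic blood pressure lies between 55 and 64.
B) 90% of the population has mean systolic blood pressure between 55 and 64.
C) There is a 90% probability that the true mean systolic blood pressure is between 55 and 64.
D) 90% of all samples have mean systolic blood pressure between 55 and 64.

A confidence interval represents our confidence in the procedure, not a probability statement about the parameter.

Key concept: If we repeated this sampling process many times and computed a 90% CI each time, about 90% of those intervals would contain the true population parameter.

For this specific interval (55, 64):
- Midpoint (point estimate): 59.5
- Margin of error: 4.5

The correct interpretation is the one stating confidence that the true parameter lies in the interval — option A.

A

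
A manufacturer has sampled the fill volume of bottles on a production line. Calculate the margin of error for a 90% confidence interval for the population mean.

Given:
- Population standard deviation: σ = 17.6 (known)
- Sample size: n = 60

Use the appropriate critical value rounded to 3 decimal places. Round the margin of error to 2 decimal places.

The population standard deviation σ is known, so use the z-interval margin of error formula.

For 90% confidence, z* = 1.645 (from standard normal table)

Margin of error formula for z-interval: E = z* × σ/√n

E = 1.645 × 17.6/√60
  = 1.645 × 2.272150
  = 3.7377

Rounded to 2 decimal places:

3.74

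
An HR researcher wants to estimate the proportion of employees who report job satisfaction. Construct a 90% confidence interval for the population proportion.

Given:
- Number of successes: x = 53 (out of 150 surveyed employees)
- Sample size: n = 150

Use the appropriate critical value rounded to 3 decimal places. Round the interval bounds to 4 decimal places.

Sample proportion: p̂ = 53/150 = 0.353333

Check conditions for normal approximation:
  np̂ = 53 ≥ 10 ✓
  n(1-p̂) = 97 ≥ 10 ✓

The sample is large enough, so use a z-interval (normal approximation) for the proportion.

For 90% confidence, z* = 1.645 (from standard normal table)

Standard error: SE = √(p̂(1-p̂)/n) = √(0.353333×0.646667/150) = 0.03902895

Margin of error: E = z* × SE = 1.645 × 0.03902895 = 0.064203

Z-interval: p̂ ± E = 0.353333 ± 0.064203 = (0.289131, 0.417536)

Rounded to 4 decimal places:

(0.2891, 0.4175)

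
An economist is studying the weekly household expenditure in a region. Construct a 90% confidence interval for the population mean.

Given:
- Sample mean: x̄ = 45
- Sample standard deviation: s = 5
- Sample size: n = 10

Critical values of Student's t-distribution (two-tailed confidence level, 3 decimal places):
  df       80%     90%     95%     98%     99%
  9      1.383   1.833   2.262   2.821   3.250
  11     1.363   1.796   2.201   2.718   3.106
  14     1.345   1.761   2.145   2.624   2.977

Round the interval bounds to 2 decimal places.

The population standard deviation σ is unknown (only the sample standard deviation s is given), so use a t-interval with df = n - 1 = 10 - 1 = 9.

For 90% confidence with df = 9, t* = 1.833 (from t-table)

Standard error: SE = s/√n = 5/√10 = 1.581139

Margin of error: E = t* × SE = 1.833 × 1.581139 = 2.8982

T-interval: x̄ ± E = 45 ± 2.8982 = (42.1018, 47.8982)

Rounded to 2 decimal places:

(42.10, 47.90)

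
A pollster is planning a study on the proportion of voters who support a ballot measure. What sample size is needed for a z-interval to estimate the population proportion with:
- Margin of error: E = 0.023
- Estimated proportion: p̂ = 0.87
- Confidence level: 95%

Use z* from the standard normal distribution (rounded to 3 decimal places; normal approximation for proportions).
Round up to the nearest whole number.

Using z* for proportion z-interval (normal approximation).

For 95% confidence, z* = 1.96 (from standard normal table)

Sample size formula for proportion z-interval: n = z*²p̂(1-p̂)/E²

n = 1.96² × 0.87 × 0.13 / 0.023²
  = 3.8416 × 0.1131 / 0.000529
  = 821.3326

Round up to the nearest whole number: n = 822

822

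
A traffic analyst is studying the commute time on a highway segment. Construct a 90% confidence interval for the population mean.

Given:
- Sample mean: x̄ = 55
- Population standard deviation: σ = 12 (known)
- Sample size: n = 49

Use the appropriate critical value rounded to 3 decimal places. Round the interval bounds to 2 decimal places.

The population standard deviation σ is known, so use a z-interval (standard normal critical value).

For 90% confidence, z* = 1.645 (from standard normal table)

Standard error: SE = σ/√n = 12/√49 = 1.714286

Margin of error: E = z* × SE = 1.645 × 1.714286 = 2.8200

Z-interval: x̄ ± E = 55 ± 2.8200 = (52.1800, 57.8200)

Rounded to 2 decimal places:

(52.18, 57.82)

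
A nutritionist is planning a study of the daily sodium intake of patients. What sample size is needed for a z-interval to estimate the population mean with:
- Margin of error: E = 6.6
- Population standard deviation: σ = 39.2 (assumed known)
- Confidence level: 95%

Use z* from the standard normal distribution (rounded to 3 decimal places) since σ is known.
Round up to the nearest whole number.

Using z* since population σ is known (z-interval formula).

For 95% confidence, z* = 1.96 (from standard normal table)

Sample size formula for z-interval: n = (z*σ/E)²

n = (1.96 × 39.2 / 6.6)²
  = (11.641212)²
  = 135.5178

Round up to the nearest whole number: n = 136

136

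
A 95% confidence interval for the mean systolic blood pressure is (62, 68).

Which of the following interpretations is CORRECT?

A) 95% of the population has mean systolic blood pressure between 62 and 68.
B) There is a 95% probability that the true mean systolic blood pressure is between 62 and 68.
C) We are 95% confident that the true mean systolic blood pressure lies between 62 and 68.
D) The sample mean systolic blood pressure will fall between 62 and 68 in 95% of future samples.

A confidence interval represents our confidence in the procedure, not a probability statement about the parameter.

Key concept: If we repeated this sampling process many times and computed a 95% CI each time, about 95% of those intervals would contain the true population parameter.

For this specific interval (62, 68):
- Midpoint (point estimate): 65
- Margin of error: 3

The correct interpretation is the one stating confidence that the true parameter lies in the interval — option C.

C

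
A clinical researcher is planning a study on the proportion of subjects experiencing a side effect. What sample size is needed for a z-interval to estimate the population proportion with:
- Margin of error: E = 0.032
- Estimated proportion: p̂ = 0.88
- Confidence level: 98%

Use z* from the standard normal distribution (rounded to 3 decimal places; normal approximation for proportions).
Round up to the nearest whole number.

Using z* for proportion z-interval (normal approximation).

For 98% confidence, z* = 2.326 (from standard normal table)

Sample size formula for proportion z-interval: n = z*²p̂(1-p̂)/E²

n = 2.326² × 0.88 × 0.12 / 0.032²
  = 5.410276 × 0.1056 / 0.001024
  = 557.9347

Round up to the nearest whole number: n = 558

558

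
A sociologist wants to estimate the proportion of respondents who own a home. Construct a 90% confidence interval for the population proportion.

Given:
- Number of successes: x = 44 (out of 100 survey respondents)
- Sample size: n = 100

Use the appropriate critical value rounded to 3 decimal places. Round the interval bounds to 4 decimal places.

Sample proportion: p̂ = 44/100 = 0.440000

Check conditions for normal approximation:
  np̂ = 44 ≥ 10 ✓
  n(1-p̂) = 56 ≥ 10 ✓

The sample is large enough, so use a z-interval (normal approximation) for the proportion.

For 90% confidence, z* = 1.645 (from standard normal table)

Standard error: SE = √(p̂(1-p̂)/n) = √(0.440000×0.560000/100) = 0.04963869

Margin of error: E = z* × SE = 1.645 × 0.04963869 = 0.081656

Z-interval: p̂ ± E = 0.440000 ± 0.081656 = (0.358344, 0.521656)

Rounded to 4 decimal places:

(0.3583, 0.5217)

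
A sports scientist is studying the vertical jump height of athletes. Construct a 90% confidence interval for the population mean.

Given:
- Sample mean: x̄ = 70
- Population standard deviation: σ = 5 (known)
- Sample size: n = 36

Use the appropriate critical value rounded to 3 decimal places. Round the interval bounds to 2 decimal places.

The population standard deviation σ is known, so use a z-interval (standard normal critical value).

For 90% confidence, z* = 1.645 (from standard normal table)

Standard error: SE = σ/√n = 5/√36 = 0.833333

Margin of error: E = z* × SE = 1.645 × 0.833333 = 1.3708

Z-interval: x̄ ± E = 70 ± 1.3708 = (68.6292, 71.3708)

Rounded to 2 decimal places:

(68.63, 71.37)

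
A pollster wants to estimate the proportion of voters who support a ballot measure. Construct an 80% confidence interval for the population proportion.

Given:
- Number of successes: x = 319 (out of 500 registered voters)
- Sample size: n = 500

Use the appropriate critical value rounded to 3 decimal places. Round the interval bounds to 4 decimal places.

Sample proportion: p̂ = 319/500 = 0.638000

Check conditions for normal approximation:
  np̂ = 319 ≥ 10 ✓
  n(1-p̂) = 181 ≥ 10 ✓

The sample is large enough, so use a z-interval (normal approximation) for the proportion.

For 80% confidence, z* = 1.282 (from standard normal table)

Standard error: SE = √(p̂(1-p̂)/n) = √(0.638000×0.362000/500) = 0.02149214

Margin of error: E = z* × SE = 1.282 × 0.02149214 = 0.027553

Z-interval: p̂ ± E = 0.638000 ± 0.027553 = (0.610447, 0.665553)

Rounded to 4 decimal places:

(0.6104, 0.6656)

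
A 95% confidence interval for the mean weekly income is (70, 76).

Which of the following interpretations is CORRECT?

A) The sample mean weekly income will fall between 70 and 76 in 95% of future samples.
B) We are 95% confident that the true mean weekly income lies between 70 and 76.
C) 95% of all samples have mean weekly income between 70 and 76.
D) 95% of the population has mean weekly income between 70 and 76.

A confidence interval represents our confidence in the procedure, not a probability statement about the parameter.

Key concept: If we repeated this sampling process many times and computed a 95% CI each time, about 95% of those intervals would contain the true population parameter.

For this specific interval (70, 76):
- Midpoint (point estimate): 73
- Margin of error: 3

The correct interpretation is the one stating confidence that the true parameter lies in the interval — option B.

B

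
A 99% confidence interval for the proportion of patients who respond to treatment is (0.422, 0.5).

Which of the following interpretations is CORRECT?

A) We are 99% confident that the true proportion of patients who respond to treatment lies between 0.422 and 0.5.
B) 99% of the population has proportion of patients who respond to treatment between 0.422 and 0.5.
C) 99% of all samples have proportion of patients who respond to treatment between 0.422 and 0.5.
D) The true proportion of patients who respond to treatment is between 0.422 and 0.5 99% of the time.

A confidence interval represents our confidence in the procedure, not a probability statement about the parameter.

Key concept: If we repeated this sampling process many times and computed a 99% CI each time, about 99% of those intervals would contain the true population parameter.

For this specific interval (0.422, 0.5):
- Midpoint (point estimate): 0.461
- Margin of error: 0.039

The correct interpretation is the one stating confidence that the true parameter lies in the interval — option A.

A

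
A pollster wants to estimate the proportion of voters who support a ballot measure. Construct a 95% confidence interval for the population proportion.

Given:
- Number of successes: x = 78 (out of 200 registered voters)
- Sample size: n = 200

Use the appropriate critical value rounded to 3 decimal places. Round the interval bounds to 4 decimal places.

Sample proportion: p̂ = 78/200 = 0.390000

Check conditions for normal approximation:
  np̂ = 78 ≥ 10 ✓
  n(1-p̂) = 122 ≥ 10 ✓

The sample is large enough, so use a z-interval (normal approximation) for the proportion.

For 95% confidence, z* = 1.96 (from standard normal table)

Standard error: SE = √(p̂(1-p̂)/n) = √(0.390000×0.610000/200) = 0.03448913

Margin of error: E = z* × SE = 1.96 × 0.03448913 = 0.067599

Z-interval: p̂ ± E = 0.390000 ± 0.067599 = (0.322401, 0.457599)

Rounded to 4 decimal places:

(0.3224, 0.4576)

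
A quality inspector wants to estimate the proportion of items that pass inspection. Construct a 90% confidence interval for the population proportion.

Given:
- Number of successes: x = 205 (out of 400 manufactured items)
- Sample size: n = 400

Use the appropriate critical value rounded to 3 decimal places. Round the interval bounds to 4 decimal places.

Sample proportion: p̂ = 205/400 = 0.512500

Check conditions for normal approximation:
  np̂ = 205 ≥ 10 ✓
  n(1-p̂) = 195 ≥ 10 ✓

The sample is large enough, so use a z-interval (normal approximation) for the proportion.

For 90% confidence, z* = 1.645 (from standard normal table)

Standard error: SE = √(p̂(1-p̂)/n) = √(0.512500×0.487500/400) = 0.02499219

Margin of error: E = z* × SE = 1.645 × 0.02499219 = 0.041112

Z-interval: p̂ ± E = 0.512500 ± 0.041112 = (0.471388, 0.553612)

Rounded to 4 decimal places:

(0.4714, 0.5536)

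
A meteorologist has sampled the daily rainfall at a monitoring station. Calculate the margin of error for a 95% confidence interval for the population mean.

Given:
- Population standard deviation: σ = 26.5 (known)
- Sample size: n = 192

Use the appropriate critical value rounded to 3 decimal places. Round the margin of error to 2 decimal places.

The population standard deviation σ is known, so use the z-interval margin of error formula.

For 95% confidence, z* = 1.96 (from standard normal table)

Margin of error formula for z-interval: E = z* × σ/√n

E = 1.96 × 26.5/√192
  = 1.96 × 1.912473
  = 3.7484

Rounded to 2 decimal places:

3.75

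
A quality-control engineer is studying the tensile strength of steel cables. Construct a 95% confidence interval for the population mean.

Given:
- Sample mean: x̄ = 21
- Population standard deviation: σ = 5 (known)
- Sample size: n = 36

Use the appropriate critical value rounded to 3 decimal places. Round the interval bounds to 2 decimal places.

The population standard deviation σ is known, so use a z-interval (standard normal critical value).

For 95% confidence, z* = 1.96 (from standard normal table)

Standard error: SE = σ/√n = 5/√36 = 0.833333

Margin of error: E = z* × SE = 1.96 × 0.833333 = 1.6333

Z-interval: x̄ ± E = 21 ± 1.6333 = (19.3667, 22.6333)

Rounded to 2 decimal places:

(19.37, 22.63)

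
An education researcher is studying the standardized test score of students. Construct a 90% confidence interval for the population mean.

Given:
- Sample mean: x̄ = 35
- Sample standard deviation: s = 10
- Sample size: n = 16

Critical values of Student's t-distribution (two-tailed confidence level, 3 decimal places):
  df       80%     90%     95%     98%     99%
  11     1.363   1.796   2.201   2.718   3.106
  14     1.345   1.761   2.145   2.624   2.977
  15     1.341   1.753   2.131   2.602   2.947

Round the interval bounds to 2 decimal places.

The population standard deviation σ is unknown (only the sample standard deviation s is given), so use a t-interval with df = n - 1 = 16 - 1 = 15.

For 90% confidence with df = 15, t* = 1.753 (from t-table)

Standard error: SE = s/√n = 10/√16 = 2.500000

Margin of error: E = t* × SE = 1.753 × 2.500000 = 4.3825

T-interval: x̄ ± E = 35 ± 4.3825 = (30.6175, 39.3825)

Rounded to 2 decimal places:

(30.62, 39.38)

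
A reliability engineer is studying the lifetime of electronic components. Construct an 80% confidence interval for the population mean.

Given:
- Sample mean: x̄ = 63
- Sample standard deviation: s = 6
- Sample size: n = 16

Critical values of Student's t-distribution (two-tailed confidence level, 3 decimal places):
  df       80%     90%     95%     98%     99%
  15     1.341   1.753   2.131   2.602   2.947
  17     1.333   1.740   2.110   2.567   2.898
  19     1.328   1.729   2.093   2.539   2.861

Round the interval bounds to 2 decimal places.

The population standard deviation σ is unknown (only the sample standard deviation s is given), so use a t-interval with df = n - 1 = 16 - 1 = 15.

For 80% confidence with df = 15, t* = 1.341 (from t-table)

Standard error: SE = s/√n = 6/√16 = 1.500000

Margin of error: E = t* × SE = 1.341 × 1.500000 = 2.0115

T-interval: x̄ ± E = 63 ± 2.0115 = (60.9885, 65.0115)

Rounded to 2 decimal places:

(60.99, 65.01)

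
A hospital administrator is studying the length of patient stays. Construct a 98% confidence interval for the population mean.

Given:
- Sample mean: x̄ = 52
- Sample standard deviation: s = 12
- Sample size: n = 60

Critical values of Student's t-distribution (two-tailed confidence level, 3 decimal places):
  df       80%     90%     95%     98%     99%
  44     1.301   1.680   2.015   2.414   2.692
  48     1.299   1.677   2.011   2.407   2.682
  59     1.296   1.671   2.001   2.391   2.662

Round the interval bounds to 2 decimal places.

The population standard deviation σ is unknown (only the sample standard deviation s is given), so use a t-interval with df = n - 1 = 60 - 1 = 59.

For 98% confidence with df = 59, t* = 2.391 (from t-table)

Standard error: SE = s/√n = 12/√60 = 1.549193

Margin of error: E = t* × SE = 2.391 × 1.549193 = 3.7041

T-interval: x̄ ± E = 52 ± 3.7041 = (48.2959, 55.7041)

Rounded to 2 decimal places:

(48.30, 55.70)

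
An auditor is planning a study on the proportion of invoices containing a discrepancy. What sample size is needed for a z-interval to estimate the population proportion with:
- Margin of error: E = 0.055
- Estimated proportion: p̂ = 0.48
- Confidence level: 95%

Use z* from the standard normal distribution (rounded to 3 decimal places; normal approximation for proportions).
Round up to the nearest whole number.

Using z* for proportion z-interval (normal approximation).

For 95% confidence, z* = 1.96 (from standard normal table)

Sample size formula for proportion z-interval: n = z*²p̂(1-p̂)/E²

n = 1.96² × 0.48 × 0.52 / 0.055²
  = 3.8416 × 0.2496 / 0.003025
  = 316.9796

Round up to the nearest whole number: n = 317

317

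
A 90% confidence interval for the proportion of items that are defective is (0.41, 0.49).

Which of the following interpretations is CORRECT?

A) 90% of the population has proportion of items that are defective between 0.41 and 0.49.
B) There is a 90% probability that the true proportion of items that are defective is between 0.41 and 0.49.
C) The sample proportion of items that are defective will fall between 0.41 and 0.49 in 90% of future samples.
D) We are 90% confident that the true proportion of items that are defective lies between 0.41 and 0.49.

A confidence interval represents our confidence in the procedure, not a probability statement about the parameter.

Key concept: If we repeated this sampling process many times and computed a 90% CI each time, about 90% of those intervals would contain the true population parameter.

For this specific interval (0.41, 0.49):
- Midpoint (point estimate): 0.45
- Margin of error: 0.04

The correct interpretation is the one stating confidence that the true parameter lies in the interval — option D.

D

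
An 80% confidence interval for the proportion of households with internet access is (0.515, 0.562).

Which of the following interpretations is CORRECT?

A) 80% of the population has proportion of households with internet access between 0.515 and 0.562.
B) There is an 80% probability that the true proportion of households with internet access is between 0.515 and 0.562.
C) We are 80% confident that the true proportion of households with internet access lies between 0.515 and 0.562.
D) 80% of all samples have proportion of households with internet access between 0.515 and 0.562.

A confidence interval represents our confidence in the procedure, not a probability statement about the parameter.

Key concept: If we repeated this sampling process many times and computed an 80% CI each time, about 80% of those intervals would contain the true population parameter.

For this specific interval (0.515, 0.562):
- Midpoint (point estimate): 0.5385
- Margin of error: 0.0235

The correct interpretation is the one stating confidence that the true parameter lies in the interval — option C.

C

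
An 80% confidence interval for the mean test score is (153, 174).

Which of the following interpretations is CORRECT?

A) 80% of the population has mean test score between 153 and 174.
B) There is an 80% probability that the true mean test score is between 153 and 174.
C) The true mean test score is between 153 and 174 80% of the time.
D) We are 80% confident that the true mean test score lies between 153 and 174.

A confidence interval represents our confidence in the procedure, not a probability statement about the parameter.

Key concept: If we repeated this sampling process many times and computed an 80% CI each time, about 80% of those intervals would contain the true population parameter.

For this specific interval (153, 174):
- Midpoint (point estimate): 163.5
- Margin of error: 10.5

The correct interpretation is the one stating confidence that the true parameter lies in the interval — option D.

D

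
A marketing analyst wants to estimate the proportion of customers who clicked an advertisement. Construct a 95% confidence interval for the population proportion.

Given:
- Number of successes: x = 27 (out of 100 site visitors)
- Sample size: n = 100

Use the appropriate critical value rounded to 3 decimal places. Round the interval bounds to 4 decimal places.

Sample proportion: p̂ = 27/100 = 0.270000

Check conditions for normal approximation:
  np̂ = 27 ≥ 10 ✓
  n(1-p̂) = 73 ≥ 10 ✓

The sample is large enough, so use a z-interval (normal approximation) for the proportion.

For 95% confidence, z* = 1.96 (from standard normal table)

Standard error: SE = √(p̂(1-p̂)/n) = √(0.270000×0.730000/100) = 0.04439595

Margin of error: E = z* × SE = 1.96 × 0.04439595 = 0.087016

Z-interval: p̂ ± E = 0.270000 ± 0.087016 = (0.182984, 0.357016)

Rounded to 4 decimal places:

(0.1830, 0.3570)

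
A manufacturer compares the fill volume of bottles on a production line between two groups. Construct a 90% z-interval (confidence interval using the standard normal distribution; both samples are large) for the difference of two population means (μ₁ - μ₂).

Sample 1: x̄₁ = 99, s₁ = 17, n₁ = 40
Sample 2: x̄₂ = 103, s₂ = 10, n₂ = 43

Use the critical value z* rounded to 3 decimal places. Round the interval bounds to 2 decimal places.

Both samples are large (n₁ = 40 ≥ 30, n₂ = 43 ≥ 30), so a z-interval for the difference of means applies.

Point estimate: x̄₁ - x̄₂ = 99 - 103 = -4

Standard error: SE = √(s₁²/n₁ + s₂²/n₂)
= √(17²/40 + 10²/43)
= √(7.225000 + 2.325581)
= 3.090401

For 90% confidence, z* = 1.645 (from standard normal table)
Margin of error: E = z* × SE = 1.645 × 3.090401 = 5.0837

Z-interval: (x̄₁ - x̄₂) ± E = -4 ± 5.0837 = (-9.0837, 1.0837)

Rounded to 2 decimal places:

(-9.08, 1.08)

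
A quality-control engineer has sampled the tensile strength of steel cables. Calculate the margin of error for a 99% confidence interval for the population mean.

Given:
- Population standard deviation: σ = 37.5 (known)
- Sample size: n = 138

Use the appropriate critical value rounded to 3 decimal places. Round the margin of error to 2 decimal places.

The population standard deviation σ is known, so use the z-interval margin of error formula.

For 99% confidence, z* = 2.576 (from standard normal table)

Margin of error formula for z-interval: E = z* × σ/√n

E = 2.576 × 37.5/√138
  = 2.576 × 3.192212
  = 8.2231

Rounded to 2 decimal places:

8.22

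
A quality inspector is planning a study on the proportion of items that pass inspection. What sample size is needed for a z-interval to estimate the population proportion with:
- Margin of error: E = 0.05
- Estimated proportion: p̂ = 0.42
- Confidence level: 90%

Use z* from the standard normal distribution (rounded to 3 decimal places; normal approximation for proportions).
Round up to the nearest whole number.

Using z* for proportion z-interval (normal approximation).

For 90% confidence, z* = 1.645 (from standard normal table)

Sample size formula for proportion z-interval: n = z*²p̂(1-p̂)/E²

n = 1.645² × 0.42 × 0.58 / 0.05²
  = 2.706025 × 0.2436 / 0.0025
  = 263.6751

Round up to the nearest whole number: n = 264

264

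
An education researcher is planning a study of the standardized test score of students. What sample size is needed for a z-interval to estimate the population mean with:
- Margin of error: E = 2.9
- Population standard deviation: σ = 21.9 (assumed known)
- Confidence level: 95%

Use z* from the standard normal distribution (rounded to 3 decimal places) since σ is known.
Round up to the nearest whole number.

Using z* since population σ is known (z-interval formula).

For 95% confidence, z* = 1.96 (from standard normal table)

Sample size formula for z-interval: n = (z*σ/E)²

n = (1.96 × 21.9 / 2.9)²
  = (14.801379)²
  = 219.0808

Round up to the nearest whole number: n = 220

220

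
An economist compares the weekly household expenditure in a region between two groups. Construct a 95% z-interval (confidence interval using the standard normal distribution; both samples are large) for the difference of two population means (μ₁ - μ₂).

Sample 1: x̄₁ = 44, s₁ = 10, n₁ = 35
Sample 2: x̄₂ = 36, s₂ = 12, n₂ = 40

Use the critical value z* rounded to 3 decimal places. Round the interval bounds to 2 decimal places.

Both samples are large (n₁ = 35 ≥ 30, n₂ = 40 ≥ 30), so a z-interval for the difference of means applies.

Point estimate: x̄₁ - x̄₂ = 44 - 36 = 8

Standard error: SE = √(s₁²/n₁ + s₂²/n₂)
= √(10²/35 + 12²/40)
= √(2.857143 + 3.600000)
= 2.541091

For 95% confidence, z* = 1.96 (from standard normal table)
Margin of error: E = z* × SE = 1.96 × 2.541091 = 4.9805

Z-interval: (x̄₁ - x̄₂) ± E = 8 ± 4.9805 = (3.0195, 12.9805)

Rounded to 2 decimal places:

(3.02, 12.98)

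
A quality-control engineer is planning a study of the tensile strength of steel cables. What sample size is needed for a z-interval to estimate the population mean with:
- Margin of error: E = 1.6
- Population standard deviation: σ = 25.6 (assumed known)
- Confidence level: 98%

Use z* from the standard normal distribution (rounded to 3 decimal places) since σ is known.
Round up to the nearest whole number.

Using z* since population σ is known (z-interval formula).

For 98% confidence, z* = 2.326 (from standard normal table)

Sample size formula for z-interval: n = (z*σ/E)²

n = (2.326 × 25.6 / 1.6)²
  = (37.216000)²
  = 1385.0307

Round up to the nearest whole number: n = 1386

1386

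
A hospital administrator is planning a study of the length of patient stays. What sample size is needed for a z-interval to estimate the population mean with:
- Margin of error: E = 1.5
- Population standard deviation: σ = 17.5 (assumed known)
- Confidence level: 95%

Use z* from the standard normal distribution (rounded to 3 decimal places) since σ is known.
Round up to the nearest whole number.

Using z* since population σ is known (z-interval formula).

For 95% confidence, z* = 1.96 (from standard normal table)

Sample size formula for z-interval: n = (z*σ/E)²

n = (1.96 × 17.5 / 1.5)²
  = (22.866667)²
  = 522.8844

Round up to the nearest whole number: n = 523

523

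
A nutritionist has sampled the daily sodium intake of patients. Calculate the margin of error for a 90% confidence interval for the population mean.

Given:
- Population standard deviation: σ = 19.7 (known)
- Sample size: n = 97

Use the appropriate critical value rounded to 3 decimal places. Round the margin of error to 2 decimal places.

The population standard deviation σ is known, so use the z-interval margin of error formula.

For 90% confidence, z* = 1.645 (from standard normal table)

Margin of error formula for z-interval: E = z* × σ/√n

E = 1.645 × 19.7/√97
  = 1.645 × 2.000232
  = 3.2904

Rounded to 2 decimal places:

3.29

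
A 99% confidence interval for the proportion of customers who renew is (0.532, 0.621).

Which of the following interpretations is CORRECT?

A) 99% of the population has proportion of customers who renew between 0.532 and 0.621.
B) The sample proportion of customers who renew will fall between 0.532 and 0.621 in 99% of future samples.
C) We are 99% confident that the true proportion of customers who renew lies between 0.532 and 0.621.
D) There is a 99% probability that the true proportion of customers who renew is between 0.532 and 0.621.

A confidence interval represents our confidence in the procedure, not a probability statement about the parameter.

Key concept: If we repeated this sampling process many times and computed a 99% CI each time, about 99% of those intervals would contain the true population parameter.

For this specific interval (0.532, 0.621):
- Midpoint (point estimate): 0.5765
- Margin of error: 0.0445

The correct interpretation is the one stating confidence that the true parameter lies in the interval — option C.

C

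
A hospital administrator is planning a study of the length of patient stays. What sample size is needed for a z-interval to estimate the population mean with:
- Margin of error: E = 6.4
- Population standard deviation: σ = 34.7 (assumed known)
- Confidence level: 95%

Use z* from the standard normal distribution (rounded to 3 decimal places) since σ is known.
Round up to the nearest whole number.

Using z* since population σ is known (z-interval formula).

For 95% confidence, z* = 1.96 (from standard normal table)

Sample size formula for z-interval: n = (z*σ/E)²

n = (1.96 × 34.7 / 6.4)²
  = (10.626875)²
  = 112.9305

Round up to the nearest whole number: n = 113

113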